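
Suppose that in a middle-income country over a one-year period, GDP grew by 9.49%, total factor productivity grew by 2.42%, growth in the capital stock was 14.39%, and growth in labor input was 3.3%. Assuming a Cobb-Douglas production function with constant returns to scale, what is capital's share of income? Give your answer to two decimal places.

gY = gA + α·gK + (1−α)·gL, so gY − gA − gL = α(gK − gL).
9.49 − 2.42 − 3.3 = α × (14.39 − 3.3).
3.77 = 11.09 α, so α = 0.3399.

Capital's share of income is 0.34.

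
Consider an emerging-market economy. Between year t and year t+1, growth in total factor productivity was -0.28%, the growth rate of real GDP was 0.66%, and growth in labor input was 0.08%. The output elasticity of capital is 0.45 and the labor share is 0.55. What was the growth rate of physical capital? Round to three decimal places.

1.991%

Labor's share = 1 − 0.45 = 0.55.
gY = gA + 0.55×0.08 + 0.45×g.
0.45×g = 0.66 + 0.28 − 0.044 = 0.896.
g = 0.896 / 0.45 = 1.99111%.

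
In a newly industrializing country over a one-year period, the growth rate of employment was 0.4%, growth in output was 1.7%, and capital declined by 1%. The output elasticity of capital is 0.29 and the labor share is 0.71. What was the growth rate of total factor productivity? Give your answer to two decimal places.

Labor's share = 1 − 0.29 = 0.71.
Capital: 0.29 × (-1) = -0.29 pp.
Employment: 0.71 × 0.4 = 0.284 pp.
TFP growth = 1.7 + 0.006 = 1.706%.

1.71%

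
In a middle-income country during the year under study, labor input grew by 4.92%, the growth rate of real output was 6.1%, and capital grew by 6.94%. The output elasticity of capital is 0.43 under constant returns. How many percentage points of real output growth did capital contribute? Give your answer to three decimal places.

2.984 pp

Contribution = share × growth = 0.43 × 6.94 = 2.9842 pp.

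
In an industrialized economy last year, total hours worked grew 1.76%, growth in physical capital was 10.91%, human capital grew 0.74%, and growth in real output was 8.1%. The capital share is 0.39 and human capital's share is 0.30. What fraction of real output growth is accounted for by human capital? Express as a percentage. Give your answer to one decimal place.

Human capital contributed 0.3 × 0.74 = 0.222 pp.
Share of growth = 0.222 / 8.1 × 100 = 2.741%.

2.7%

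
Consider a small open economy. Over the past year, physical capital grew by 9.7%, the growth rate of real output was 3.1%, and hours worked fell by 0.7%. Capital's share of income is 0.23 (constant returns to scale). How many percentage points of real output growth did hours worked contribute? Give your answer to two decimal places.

Labor's share = 1 − 0.23 = 0.77.
Contribution = share × growth = 0.77 × (-0.7) = -0.539 pp.

-0.54 percentage points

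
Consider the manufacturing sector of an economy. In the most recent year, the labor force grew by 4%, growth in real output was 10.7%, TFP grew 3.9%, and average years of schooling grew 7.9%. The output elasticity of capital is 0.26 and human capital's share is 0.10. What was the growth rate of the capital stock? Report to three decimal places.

The capital stock growth was 13.269%.

Labor's share = 1 − 0.26 − 0.1 = 0.64.
gY = gA + 0.1×7.9 + 0.64×4 + 0.26×g.
0.26×g = 10.7 − 3.9 − 3.35 = 3.45.
g = 3.45 / 0.26 = 13.26923%.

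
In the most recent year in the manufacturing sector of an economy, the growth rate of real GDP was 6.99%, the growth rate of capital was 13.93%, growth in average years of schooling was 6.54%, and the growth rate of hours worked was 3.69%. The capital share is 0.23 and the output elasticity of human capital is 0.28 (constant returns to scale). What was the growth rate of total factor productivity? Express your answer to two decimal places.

0.15%

Labor's share = 1 − 0.23 − 0.28 = 0.49.
Capital: 0.23 × 13.93 = 3.2039 pp.
Average years of schooling: 0.28 × 6.54 = 1.8312 pp.
Hours worked: 0.49 × 3.69 = 1.8081 pp.
TFP growth = 6.99 − 6.8432 = 0.1468%.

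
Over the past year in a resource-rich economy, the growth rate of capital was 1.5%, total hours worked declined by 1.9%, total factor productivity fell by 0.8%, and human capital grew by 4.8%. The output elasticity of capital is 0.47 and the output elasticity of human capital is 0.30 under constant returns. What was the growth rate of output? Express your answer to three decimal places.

0.908%

Labor's share = 1 − 0.47 − 0.3 = 0.23.
Capital: 0.47 × 1.5 = 0.705 pp.
Human capital: 0.3 × 4.8 = 1.44 pp.
Total hours worked: 0.23 × (-1.9) = -0.437 pp.
Output growth = -0.8 + 1.708 = 0.908%.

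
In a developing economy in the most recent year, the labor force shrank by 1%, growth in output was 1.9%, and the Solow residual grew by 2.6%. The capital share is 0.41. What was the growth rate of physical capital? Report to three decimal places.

Labor's share = 1 − 0.41 = 0.59.
gY = gA + 0.59×(-1) + 0.41×g.
0.41×g = 1.9 − 2.6 + 0.59 = -0.11.
g = -0.11 / 0.41 = -0.26829%.

-0.268%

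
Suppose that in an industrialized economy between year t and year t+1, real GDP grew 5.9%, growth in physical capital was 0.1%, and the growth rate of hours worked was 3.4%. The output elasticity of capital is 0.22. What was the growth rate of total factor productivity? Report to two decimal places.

3.23%

Labor's share = 1 − 0.22 = 0.78.
Physical capital: 0.22 × 0.1 = 0.022 pp.
Hours worked: 0.78 × 3.4 = 2.652 pp.
TFP growth = 5.9 − 2.674 = 3.226%.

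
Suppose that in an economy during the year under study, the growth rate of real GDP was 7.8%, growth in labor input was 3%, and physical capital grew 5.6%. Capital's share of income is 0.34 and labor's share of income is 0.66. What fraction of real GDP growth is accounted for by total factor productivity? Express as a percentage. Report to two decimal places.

Total factor productivity accounted for 50.21% of growth.

Labor's share = 1 − 0.34 = 0.66.
Physical capital: 0.34 × 5.6 = 1.904 pp.
Labor input: 0.66 × 3 = 1.98 pp.
TFP growth = 7.8 − 3.884 = 3.916%.
TFP share of growth = 3.916 / 7.8 × 100 = 50.2051%.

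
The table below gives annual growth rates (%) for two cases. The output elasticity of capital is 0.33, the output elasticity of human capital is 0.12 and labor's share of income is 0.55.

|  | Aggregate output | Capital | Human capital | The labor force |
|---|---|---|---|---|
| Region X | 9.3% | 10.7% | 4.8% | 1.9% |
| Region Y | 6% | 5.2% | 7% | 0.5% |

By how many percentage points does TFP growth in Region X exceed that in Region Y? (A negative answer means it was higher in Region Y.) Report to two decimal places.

Labor's share = 1 − 0.33 − 0.12 = 0.55.
Region X: TFP = 9.3 − 3.531 − 0.576 − 1.045 = 4.148%.
Region Y: TFP = 6 − 1.716 − 0.84 − 0.275 = 3.169%.
Difference = 4.148 − (3.169) = 0.979 pp.

0.98 percentage points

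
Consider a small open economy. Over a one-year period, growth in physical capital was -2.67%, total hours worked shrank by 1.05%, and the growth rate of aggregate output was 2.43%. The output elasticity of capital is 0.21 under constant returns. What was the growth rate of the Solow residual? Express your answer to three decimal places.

Labor's share = 1 − 0.21 = 0.79.
Physical capital: 0.21 × (-2.67) = -0.5607 pp.
Total hours worked: 0.79 × (-1.05) = -0.8295 pp.
TFP growth = 2.43 + 1.3902 = 3.8202%.

3.820%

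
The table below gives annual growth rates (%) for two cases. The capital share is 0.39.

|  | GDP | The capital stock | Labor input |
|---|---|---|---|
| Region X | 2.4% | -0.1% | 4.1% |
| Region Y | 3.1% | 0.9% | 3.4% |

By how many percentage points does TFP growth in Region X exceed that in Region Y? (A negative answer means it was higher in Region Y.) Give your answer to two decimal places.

Labor's share = 1 − 0.39 = 0.61.
Region X: TFP = 2.4 + 0.039 − 2.501 = -0.062%.
Region Y: TFP = 3.1 − 0.351 − 2.074 = 0.675%.
Difference = -0.062 − (0.675) = -0.737 pp.

-0.74 percentage points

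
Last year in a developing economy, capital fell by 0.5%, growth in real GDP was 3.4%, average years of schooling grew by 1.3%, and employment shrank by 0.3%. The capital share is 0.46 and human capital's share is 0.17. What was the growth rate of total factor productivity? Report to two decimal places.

Labor's share = 1 − 0.46 − 0.17 = 0.37.
Capital: 0.46 × (-0.5) = -0.23 pp.
Average years of schooling: 0.17 × 1.3 = 0.221 pp.
Employment: 0.37 × (-0.3) = -0.111 pp.
TFP growth = 3.4 + 0.12 = 3.52%.

3.52%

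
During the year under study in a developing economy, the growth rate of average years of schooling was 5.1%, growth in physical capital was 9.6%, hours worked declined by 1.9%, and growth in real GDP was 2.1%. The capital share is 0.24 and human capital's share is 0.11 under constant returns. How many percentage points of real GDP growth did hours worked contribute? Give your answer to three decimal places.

-1.235 pp

Labor's share = 1 − 0.24 − 0.11 = 0.65.
Contribution = share × growth = 0.65 × (-1.9) = -1.235 pp.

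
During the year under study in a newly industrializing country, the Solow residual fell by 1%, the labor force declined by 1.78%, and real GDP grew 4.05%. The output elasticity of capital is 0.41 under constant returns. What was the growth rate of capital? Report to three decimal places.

Labor's share = 1 − 0.41 = 0.59.
gY = gA + 0.59×(-1.78) + 0.41×g.
0.41×g = 4.05 + 1 + 1.0502 = 6.1002.
g = 6.1002 / 0.41 = 14.87854%.

14.879%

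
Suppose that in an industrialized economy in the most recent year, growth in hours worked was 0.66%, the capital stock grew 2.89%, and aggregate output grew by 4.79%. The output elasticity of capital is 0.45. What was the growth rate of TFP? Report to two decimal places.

Labor's share = 1 − 0.45 = 0.55.
The capital stock: 0.45 × 2.89 = 1.3005 pp.
Hours worked: 0.55 × 0.66 = 0.363 pp.
TFP growth = 4.79 − 1.6635 = 3.1265%.

TFP growth was 3.13%.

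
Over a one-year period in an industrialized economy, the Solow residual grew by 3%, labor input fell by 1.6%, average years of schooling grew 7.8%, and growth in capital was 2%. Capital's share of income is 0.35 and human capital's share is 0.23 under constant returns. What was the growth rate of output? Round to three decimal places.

Output grew 4.822%.

Labor's share = 1 − 0.35 − 0.23 = 0.42.
Capital: 0.35 × 2 = 0.7 pp.
Average years of schooling: 0.23 × 7.8 = 1.794 pp.
Labor input: 0.42 × (-1.6) = -0.672 pp.
Output growth = 3 + 1.822 = 4.822%.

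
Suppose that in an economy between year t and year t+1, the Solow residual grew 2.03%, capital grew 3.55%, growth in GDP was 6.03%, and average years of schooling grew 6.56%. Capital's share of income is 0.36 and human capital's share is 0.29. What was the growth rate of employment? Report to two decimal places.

Employment growth was 2.34%.

Labor's share = 1 − 0.36 − 0.29 = 0.35.
gY = gA + 0.36×3.55 + 0.29×6.56 + 0.35×g.
0.35×g = 6.03 − 2.03 − 3.1804 = 0.8196.
g = 0.8196 / 0.35 = 2.3417%.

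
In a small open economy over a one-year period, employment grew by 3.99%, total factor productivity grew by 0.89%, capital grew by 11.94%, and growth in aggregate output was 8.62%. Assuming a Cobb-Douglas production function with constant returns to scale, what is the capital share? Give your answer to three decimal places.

gY = gA + α·gK + (1−α)·gL, so gY − gA − gL = α(gK − gL).
8.62 − 0.89 − 3.99 = α × (11.94 − 3.99).
3.74 = 7.95 α, so α = 0.47044.

0.470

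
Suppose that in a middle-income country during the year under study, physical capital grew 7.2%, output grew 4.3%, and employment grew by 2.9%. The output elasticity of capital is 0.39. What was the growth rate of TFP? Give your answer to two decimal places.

Labor's share = 1 − 0.39 = 0.61.
Physical capital: 0.39 × 7.2 = 2.808 pp.
Employment: 0.61 × 2.9 = 1.769 pp.
TFP growth = 4.3 − 4.577 = -0.277%.

-0.28%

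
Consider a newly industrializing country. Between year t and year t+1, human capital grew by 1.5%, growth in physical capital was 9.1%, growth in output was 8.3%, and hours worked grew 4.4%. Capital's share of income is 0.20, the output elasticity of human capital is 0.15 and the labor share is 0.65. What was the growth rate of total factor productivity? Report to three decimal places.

Labor's share = 1 − 0.2 − 0.15 = 0.65.
Physical capital: 0.2 × 9.1 = 1.82 pp.
Human capital: 0.15 × 1.5 = 0.225 pp.
Hours worked: 0.65 × 4.4 = 2.86 pp.
TFP growth = 8.3 − 4.905 = 3.395%.

3.395%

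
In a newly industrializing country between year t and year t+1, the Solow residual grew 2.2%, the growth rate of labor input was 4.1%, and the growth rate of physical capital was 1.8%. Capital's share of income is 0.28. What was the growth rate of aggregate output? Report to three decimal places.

Labor's share = 1 − 0.28 = 0.72.
Physical capital: 0.28 × 1.8 = 0.504 pp.
Labor input: 0.72 × 4.1 = 2.952 pp.
Output growth = 2.2 + 3.456 = 5.656%.

5.656%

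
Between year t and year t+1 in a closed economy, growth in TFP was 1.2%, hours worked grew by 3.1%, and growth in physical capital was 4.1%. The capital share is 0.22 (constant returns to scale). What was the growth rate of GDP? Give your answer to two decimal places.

4.52%

Labor's share = 1 − 0.22 = 0.78.
Physical capital: 0.22 × 4.1 = 0.902 pp.
Hours worked: 0.78 × 3.1 = 2.418 pp.
Output growth = 1.2 + 3.32 = 4.52%.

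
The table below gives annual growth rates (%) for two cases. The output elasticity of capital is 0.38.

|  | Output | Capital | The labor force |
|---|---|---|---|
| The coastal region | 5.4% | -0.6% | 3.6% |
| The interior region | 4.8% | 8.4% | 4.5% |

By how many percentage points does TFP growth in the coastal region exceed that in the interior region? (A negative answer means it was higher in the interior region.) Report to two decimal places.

4.58 percentage points

Labor's share = 1 − 0.38 = 0.62.
The coastal region: TFP = 5.4 + 0.228 − 2.232 = 3.396%.
The interior region: TFP = 4.8 − 3.192 − 2.79 = -1.182%.
Difference = 3.396 − (-1.182) = 4.578 pp.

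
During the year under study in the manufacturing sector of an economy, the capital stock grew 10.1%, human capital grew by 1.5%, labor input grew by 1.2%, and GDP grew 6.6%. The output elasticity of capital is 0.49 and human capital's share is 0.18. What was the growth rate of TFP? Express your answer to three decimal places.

0.985%

Labor's share = 1 − 0.49 − 0.18 = 0.33.
The capital stock: 0.49 × 10.1 = 4.949 pp.
Human capital: 0.18 × 1.5 = 0.27 pp.
Labor input: 0.33 × 1.2 = 0.396 pp.
TFP growth = 6.6 − 5.615 = 0.985%.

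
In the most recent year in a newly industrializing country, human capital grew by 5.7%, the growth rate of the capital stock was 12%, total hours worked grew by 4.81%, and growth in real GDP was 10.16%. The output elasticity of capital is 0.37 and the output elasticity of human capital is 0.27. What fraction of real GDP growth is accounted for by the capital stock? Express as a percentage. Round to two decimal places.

The capital stock accounted for 43.70% of growth.

The capital stock contributed 0.37 × 12 = 4.44 pp.
Share of growth = 4.44 / 10.16 × 100 = 43.7008%.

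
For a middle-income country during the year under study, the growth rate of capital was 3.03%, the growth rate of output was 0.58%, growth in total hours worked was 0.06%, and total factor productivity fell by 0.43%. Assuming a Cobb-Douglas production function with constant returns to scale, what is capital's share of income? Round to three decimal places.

0.320

gY = gA + α·gK + (1−α)·gL, so gY − gA − gL = α(gK − gL).
0.58 + 0.43 − 0.06 = α × (3.03 − 0.06).
0.95 = 2.97 α, so α = 0.31987.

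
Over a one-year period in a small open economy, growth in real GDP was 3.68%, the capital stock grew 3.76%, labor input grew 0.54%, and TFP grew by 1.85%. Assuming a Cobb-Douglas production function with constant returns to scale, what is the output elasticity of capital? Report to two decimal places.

gY = gA + α·gK + (1−α)·gL, so gY − gA − gL = α(gK − gL).
3.68 − 1.85 − 0.54 = α × (3.76 − 0.54).
1.29 = 3.22 α, so α = 0.4006.

The output elasticity of capital is 0.40.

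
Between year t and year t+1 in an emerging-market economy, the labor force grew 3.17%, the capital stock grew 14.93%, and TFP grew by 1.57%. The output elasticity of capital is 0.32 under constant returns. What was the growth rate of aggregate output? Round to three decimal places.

8.503%

Labor's share = 1 − 0.32 = 0.68.
The capital stock: 0.32 × 14.93 = 4.7776 pp.
The labor force: 0.68 × 3.17 = 2.1556 pp.
Output growth = 1.57 + 6.9332 = 8.5032%.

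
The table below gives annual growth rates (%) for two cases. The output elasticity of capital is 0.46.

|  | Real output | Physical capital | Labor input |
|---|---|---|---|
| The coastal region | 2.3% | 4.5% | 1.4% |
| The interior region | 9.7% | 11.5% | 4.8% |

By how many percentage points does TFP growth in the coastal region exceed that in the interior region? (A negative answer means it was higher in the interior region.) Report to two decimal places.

Labor's share = 1 − 0.46 = 0.54.
The coastal region: TFP = 2.3 − 2.07 − 0.756 = -0.526%.
The interior region: TFP = 9.7 − 5.29 − 2.592 = 1.818%.
Difference = -0.526 − (1.818) = -2.344 pp.

-2.34 percentage points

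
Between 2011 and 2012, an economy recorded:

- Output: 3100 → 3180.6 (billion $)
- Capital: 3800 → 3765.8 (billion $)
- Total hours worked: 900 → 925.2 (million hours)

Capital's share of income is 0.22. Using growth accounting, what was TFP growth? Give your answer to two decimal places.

Output growth = (3180.6 − 3100) / 3100 = 2.6%.
Capital growth = (3765.8 − 3800) / 3800 = -0.9%.
Total hours worked growth = (925.2 − 900) / 900 = 2.8%.
Labor's share = 1 − 0.22 = 0.78.
Capital: 0.22 × (-0.9) = -0.198 pp.
Total hours worked: 0.78 × 2.8 = 2.184 pp.
TFP growth = 2.6 − 1.986 = 0.614%.

TFP grew 0.61%.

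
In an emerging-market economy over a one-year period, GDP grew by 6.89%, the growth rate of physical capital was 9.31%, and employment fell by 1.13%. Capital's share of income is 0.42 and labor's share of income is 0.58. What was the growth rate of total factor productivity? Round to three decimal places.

Total factor productivity growth was 3.635%.

Labor's share = 1 − 0.42 = 0.58.
Physical capital: 0.42 × 9.31 = 3.9102 pp.
Employment: 0.58 × (-1.13) = -0.6554 pp.
TFP growth = 6.89 − 3.2548 = 3.6352%.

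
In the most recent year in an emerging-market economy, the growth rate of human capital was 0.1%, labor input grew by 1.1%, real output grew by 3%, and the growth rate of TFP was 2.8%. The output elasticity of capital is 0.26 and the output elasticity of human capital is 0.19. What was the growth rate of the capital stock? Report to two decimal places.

-1.63%

Labor's share = 1 − 0.26 − 0.19 = 0.55.
gY = gA + 0.19×0.1 + 0.55×1.1 + 0.26×g.
0.26×g = 3 − 2.8 − 0.624 = -0.424.
g = -0.424 / 0.26 = -1.6308%.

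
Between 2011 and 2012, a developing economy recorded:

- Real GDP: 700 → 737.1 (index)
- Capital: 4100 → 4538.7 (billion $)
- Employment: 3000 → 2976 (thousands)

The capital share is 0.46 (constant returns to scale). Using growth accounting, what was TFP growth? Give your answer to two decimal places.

0.81%

Real GDP growth = (737.1 − 700) / 700 = 5.3%.
Capital growth = (4538.7 − 4100) / 4100 = 10.7%.
Employment growth = (2976 − 3000) / 3000 = -0.8%.
Labor's share = 1 − 0.46 = 0.54.
Capital: 0.46 × 10.7 = 4.922 pp.
Employment: 0.54 × (-0.8) = -0.432 pp.
TFP growth = 5.3 − 4.49 = 0.81%.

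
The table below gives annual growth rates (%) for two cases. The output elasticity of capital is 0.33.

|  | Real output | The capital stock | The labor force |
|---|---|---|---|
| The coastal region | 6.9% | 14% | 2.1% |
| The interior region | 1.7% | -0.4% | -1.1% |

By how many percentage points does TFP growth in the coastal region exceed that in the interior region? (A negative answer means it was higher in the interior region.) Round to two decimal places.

-1.70 percentage points

Labor's share = 1 − 0.33 = 0.67.
The coastal region: TFP = 6.9 − 4.62 − 1.407 = 0.873%.
The interior region: TFP = 1.7 + 0.132 + 0.737 = 2.569%.
Difference = 0.873 − (2.569) = -1.696 pp.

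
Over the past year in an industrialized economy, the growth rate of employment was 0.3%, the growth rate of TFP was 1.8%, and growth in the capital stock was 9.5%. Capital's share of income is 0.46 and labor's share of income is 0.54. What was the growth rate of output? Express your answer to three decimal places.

Labor's share = 1 − 0.46 = 0.54.
The capital stock: 0.46 × 9.5 = 4.37 pp.
Employment: 0.54 × 0.3 = 0.162 pp.
Output growth = 1.8 + 4.532 = 6.332%.

6.332%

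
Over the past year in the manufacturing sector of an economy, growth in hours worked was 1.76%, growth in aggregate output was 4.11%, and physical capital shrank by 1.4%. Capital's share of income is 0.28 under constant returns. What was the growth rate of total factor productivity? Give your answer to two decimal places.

Labor's share = 1 − 0.28 = 0.72.
Physical capital: 0.28 × (-1.4) = -0.392 pp.
Hours worked: 0.72 × 1.76 = 1.2672 pp.
TFP growth = 4.11 − 0.8752 = 3.2348%.

3.23%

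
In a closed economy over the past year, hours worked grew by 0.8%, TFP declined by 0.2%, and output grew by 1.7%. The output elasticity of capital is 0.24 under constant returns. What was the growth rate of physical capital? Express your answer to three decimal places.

Physical capital grew 5.383%.

Labor's share = 1 − 0.24 = 0.76.
gY = gA + 0.76×0.8 + 0.24×g.
0.24×g = 1.7 + 0.2 − 0.608 = 1.292.
g = 1.292 / 0.24 = 5.38333%.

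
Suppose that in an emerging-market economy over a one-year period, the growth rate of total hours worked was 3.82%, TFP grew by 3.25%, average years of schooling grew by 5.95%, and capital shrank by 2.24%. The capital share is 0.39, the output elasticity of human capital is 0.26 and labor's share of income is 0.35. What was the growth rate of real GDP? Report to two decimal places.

Labor's share = 1 − 0.39 − 0.26 = 0.35.
Capital: 0.39 × (-2.24) = -0.8736 pp.
Average years of schooling: 0.26 × 5.95 = 1.547 pp.
Total hours worked: 0.35 × 3.82 = 1.337 pp.
Output growth = 3.25 + 2.0104 = 5.2604%.

Real GDP growth was 5.26%.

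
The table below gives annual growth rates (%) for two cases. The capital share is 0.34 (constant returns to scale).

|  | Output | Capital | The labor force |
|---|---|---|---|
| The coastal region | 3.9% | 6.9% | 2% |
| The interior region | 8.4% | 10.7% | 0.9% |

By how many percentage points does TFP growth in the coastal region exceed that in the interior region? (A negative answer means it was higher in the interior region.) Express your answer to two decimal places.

-3.93 percentage points

Labor's share = 1 − 0.34 = 0.66.
The coastal region: TFP = 3.9 − 2.346 − 1.32 = 0.234%.
The interior region: TFP = 8.4 − 3.638 − 0.594 = 4.168%.
Difference = 0.234 − (4.168) = -3.934 pp.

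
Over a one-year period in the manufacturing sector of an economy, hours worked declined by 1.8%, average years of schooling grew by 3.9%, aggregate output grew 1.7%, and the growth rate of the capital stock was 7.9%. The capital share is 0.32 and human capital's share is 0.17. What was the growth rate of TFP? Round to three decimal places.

-0.573%

Labor's share = 1 − 0.32 − 0.17 = 0.51.
The capital stock: 0.32 × 7.9 = 2.528 pp.
Average years of schooling: 0.17 × 3.9 = 0.663 pp.
Hours worked: 0.51 × (-1.8) = -0.918 pp.
TFP growth = 1.7 − 2.273 = -0.573%.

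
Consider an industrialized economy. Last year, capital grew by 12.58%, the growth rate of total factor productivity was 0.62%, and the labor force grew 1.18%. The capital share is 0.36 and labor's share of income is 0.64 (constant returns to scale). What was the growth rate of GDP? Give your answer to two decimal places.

Labor's share = 1 − 0.36 = 0.64.
Capital: 0.36 × 12.58 = 4.5288 pp.
The labor force: 0.64 × 1.18 = 0.7552 pp.
Output growth = 0.62 + 5.284 = 5.904%.

GDP growth was 5.90%.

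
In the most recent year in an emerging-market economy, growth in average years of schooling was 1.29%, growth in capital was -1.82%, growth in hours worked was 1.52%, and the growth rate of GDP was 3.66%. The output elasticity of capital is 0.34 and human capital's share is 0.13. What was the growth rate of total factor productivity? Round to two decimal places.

Labor's share = 1 − 0.34 − 0.13 = 0.53.
Capital: 0.34 × (-1.82) = -0.6188 pp.
Average years of schooling: 0.13 × 1.29 = 0.1677 pp.
Hours worked: 0.53 × 1.52 = 0.8056 pp.
TFP growth = 3.66 − 0.3545 = 3.3055%.

Total factor productivity grew 3.31%.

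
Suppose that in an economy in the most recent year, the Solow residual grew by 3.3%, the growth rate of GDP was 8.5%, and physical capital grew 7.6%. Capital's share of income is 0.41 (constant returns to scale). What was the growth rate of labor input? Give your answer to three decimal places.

Labor's share = 1 − 0.41 = 0.59.
gY = gA + 0.41×7.6 + 0.59×g.
0.59×g = 8.5 − 3.3 − 3.116 = 2.084.
g = 2.084 / 0.59 = 3.5322%.

3.532%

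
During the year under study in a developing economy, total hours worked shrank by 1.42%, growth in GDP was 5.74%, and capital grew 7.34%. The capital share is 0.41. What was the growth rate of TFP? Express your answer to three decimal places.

Labor's share = 1 − 0.41 = 0.59.
Capital: 0.41 × 7.34 = 3.0094 pp.
Total hours worked: 0.59 × (-1.42) = -0.8378 pp.
TFP growth = 5.74 − 2.1716 = 3.5684%.

3.568%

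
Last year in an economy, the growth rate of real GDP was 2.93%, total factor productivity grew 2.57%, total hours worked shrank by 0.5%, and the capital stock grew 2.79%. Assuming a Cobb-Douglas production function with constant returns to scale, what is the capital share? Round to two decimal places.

α = 0.26

gY = gA + α·gK + (1−α)·gL, so gY − gA − gL = α(gK − gL).
2.93 − 2.57 + 0.5 = α × (2.79 − (-0.5)).
0.86 = 3.29 α, so α = 0.2614.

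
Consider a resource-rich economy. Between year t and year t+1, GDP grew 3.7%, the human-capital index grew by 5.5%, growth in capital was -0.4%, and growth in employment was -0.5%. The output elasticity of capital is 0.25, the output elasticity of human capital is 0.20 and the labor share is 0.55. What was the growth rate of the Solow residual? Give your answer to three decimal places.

Labor's share = 1 − 0.25 − 0.2 = 0.55.
Capital: 0.25 × (-0.4) = -0.1 pp.
The human-capital index: 0.2 × 5.5 = 1.1 pp.
Employment: 0.55 × (-0.5) = -0.275 pp.
TFP growth = 3.7 − 0.725 = 2.975%.

2.975%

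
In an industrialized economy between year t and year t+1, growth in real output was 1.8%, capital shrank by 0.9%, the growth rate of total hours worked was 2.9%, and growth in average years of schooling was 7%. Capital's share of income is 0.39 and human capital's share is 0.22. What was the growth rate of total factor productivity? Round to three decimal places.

-0.520%

Labor's share = 1 − 0.39 − 0.22 = 0.39.
Capital: 0.39 × (-0.9) = -0.351 pp.
Average years of schooling: 0.22 × 7 = 1.54 pp.
Total hours worked: 0.39 × 2.9 = 1.131 pp.
TFP growth = 1.8 − 2.32 = -0.52%.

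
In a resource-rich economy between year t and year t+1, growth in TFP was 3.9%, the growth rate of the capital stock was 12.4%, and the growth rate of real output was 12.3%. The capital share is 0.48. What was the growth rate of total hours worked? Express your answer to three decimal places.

Labor's share = 1 − 0.48 = 0.52.
gY = gA + 0.48×12.4 + 0.52×g.
0.52×g = 12.3 − 3.9 − 5.952 = 2.448.
g = 2.448 / 0.52 = 4.70769%.

Total hours worked growth was 4.708%.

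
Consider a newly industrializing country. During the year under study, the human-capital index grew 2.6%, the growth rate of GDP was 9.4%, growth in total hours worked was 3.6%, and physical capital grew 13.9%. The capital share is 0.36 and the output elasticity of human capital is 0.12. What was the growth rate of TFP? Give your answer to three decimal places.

Labor's share = 1 − 0.36 − 0.12 = 0.52.
Physical capital: 0.36 × 13.9 = 5.004 pp.
The human-capital index: 0.12 × 2.6 = 0.312 pp.
Total hours worked: 0.52 × 3.6 = 1.872 pp.
TFP growth = 9.4 − 7.188 = 2.212%.

TFP growth was 2.212%.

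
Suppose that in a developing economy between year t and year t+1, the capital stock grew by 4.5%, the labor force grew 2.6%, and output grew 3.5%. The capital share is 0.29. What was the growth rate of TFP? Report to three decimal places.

0.349%

Labor's share = 1 − 0.29 = 0.71.
The capital stock: 0.29 × 4.5 = 1.305 pp.
The labor force: 0.71 × 2.6 = 1.846 pp.
TFP growth = 3.5 − 3.151 = 0.349%.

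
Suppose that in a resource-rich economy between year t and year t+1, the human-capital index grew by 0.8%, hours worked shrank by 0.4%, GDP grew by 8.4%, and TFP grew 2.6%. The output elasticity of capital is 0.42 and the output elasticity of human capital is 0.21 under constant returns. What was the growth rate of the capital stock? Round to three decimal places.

13.762%

Labor's share = 1 − 0.42 − 0.21 = 0.37.
gY = gA + 0.21×0.8 + 0.37×(-0.4) + 0.42×g.
0.42×g = 8.4 − 2.6 − 0.02 = 5.78.
g = 5.78 / 0.42 = 13.7619%.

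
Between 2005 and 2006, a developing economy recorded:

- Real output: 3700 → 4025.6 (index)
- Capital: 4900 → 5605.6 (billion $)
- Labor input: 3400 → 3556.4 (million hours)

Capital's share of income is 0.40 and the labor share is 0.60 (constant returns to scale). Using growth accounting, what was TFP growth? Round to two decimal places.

Real output growth = (4025.6 − 3700) / 3700 = 8.8%.
Capital growth = (5605.6 − 4900) / 4900 = 14.4%.
Labor input growth = (3556.4 − 3400) / 3400 = 4.6%.
Labor's share = 1 − 0.4 = 0.6.
Capital: 0.4 × 14.4 = 5.76 pp.
Labor input: 0.6 × 4.6 = 2.76 pp.
TFP growth = 8.8 − 8.52 = 0.28%.

TFP growth was 0.28%.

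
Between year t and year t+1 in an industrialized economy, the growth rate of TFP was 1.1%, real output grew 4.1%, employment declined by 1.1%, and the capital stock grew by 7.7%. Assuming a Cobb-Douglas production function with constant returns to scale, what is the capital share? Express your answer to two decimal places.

The capital share is 0.47.

gY = gA + α·gK + (1−α)·gL, so gY − gA − gL = α(gK − gL).
4.1 − 1.1 + 1.1 = α × (7.7 − (-1.1)).
4.1 = 8.8 α, so α = 0.4659.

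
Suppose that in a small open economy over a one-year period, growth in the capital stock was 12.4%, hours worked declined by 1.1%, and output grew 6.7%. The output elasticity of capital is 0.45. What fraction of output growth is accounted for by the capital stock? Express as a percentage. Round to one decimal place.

The capital stock contributed 0.45 × 12.4 = 5.58 pp.
Share of growth = 5.58 / 6.7 × 100 = 83.284%.

83.3%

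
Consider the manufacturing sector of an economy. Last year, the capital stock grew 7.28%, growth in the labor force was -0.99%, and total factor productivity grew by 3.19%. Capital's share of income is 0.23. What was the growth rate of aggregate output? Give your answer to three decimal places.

4.102%

Labor's share = 1 − 0.23 = 0.77.
The capital stock: 0.23 × 7.28 = 1.6744 pp.
The labor force: 0.77 × (-0.99) = -0.7623 pp.
Output growth = 3.19 + 0.9121 = 4.1021%.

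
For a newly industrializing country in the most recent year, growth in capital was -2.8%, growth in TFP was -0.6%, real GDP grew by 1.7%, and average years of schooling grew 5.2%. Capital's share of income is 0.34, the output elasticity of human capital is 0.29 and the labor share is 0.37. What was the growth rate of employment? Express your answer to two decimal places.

Labor's share = 1 − 0.34 − 0.29 = 0.37.
gY = gA + 0.34×(-2.8) + 0.29×5.2 + 0.37×g.
0.37×g = 1.7 + 0.6 − 0.556 = 1.744.
g = 1.744 / 0.37 = 4.7135%.

4.71%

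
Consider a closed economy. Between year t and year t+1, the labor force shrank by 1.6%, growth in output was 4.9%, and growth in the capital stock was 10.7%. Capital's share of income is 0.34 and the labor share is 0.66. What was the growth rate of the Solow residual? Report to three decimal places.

2.318%

Labor's share = 1 − 0.34 = 0.66.
The capital stock: 0.34 × 10.7 = 3.638 pp.
The labor force: 0.66 × (-1.6) = -1.056 pp.
TFP growth = 4.9 − 2.582 = 2.318%.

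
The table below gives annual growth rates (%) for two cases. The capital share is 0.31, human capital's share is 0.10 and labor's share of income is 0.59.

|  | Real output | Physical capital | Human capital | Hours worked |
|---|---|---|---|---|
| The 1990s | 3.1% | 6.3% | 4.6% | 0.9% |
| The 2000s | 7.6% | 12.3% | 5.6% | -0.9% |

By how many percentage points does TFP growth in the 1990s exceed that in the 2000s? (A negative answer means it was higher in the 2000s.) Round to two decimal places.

-3.60 percentage points

Labor's share = 1 − 0.31 − 0.1 = 0.59.
The 1990s: TFP = 3.1 − 1.953 − 0.46 − 0.531 = 0.156%.
The 2000s: TFP = 7.6 − 3.813 − 0.56 + 0.531 = 3.758%.
Difference = 0.156 − (3.758) = -3.602 pp.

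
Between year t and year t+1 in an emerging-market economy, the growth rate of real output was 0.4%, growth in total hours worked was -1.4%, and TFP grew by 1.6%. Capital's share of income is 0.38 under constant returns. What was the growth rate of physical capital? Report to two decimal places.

Labor's share = 1 − 0.38 = 0.62.
gY = gA + 0.62×(-1.4) + 0.38×g.
0.38×g = 0.4 − 1.6 + 0.868 = -0.332.
g = -0.332 / 0.38 = -0.8737%.

-0.87%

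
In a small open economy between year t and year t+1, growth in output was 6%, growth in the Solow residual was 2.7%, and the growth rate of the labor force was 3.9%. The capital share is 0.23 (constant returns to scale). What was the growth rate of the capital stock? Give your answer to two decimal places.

1.29%

Labor's share = 1 − 0.23 = 0.77.
gY = gA + 0.77×3.9 + 0.23×g.
0.23×g = 6 − 2.7 − 3.003 = 0.297.
g = 0.297 / 0.23 = 1.2913%.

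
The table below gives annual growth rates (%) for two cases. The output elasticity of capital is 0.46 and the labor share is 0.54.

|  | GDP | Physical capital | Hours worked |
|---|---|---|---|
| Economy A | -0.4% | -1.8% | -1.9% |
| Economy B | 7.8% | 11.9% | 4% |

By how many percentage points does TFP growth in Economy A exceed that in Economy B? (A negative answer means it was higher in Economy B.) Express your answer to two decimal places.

1.29 percentage points

Labor's share = 1 − 0.46 = 0.54.
Economy A: TFP = -0.4 + 0.828 + 1.026 = 1.454%.
Economy B: TFP = 7.8 − 5.474 − 2.16 = 0.166%.
Difference = 1.454 − (0.166) = 1.288 pp.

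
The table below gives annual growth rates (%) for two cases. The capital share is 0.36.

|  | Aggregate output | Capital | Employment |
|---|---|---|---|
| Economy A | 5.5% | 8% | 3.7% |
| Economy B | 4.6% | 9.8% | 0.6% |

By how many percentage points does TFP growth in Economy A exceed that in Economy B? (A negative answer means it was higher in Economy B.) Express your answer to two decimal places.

-0.44 percentage points

Labor's share = 1 − 0.36 = 0.64.
Economy A: TFP = 5.5 − 2.88 − 2.368 = 0.252%.
Economy B: TFP = 4.6 − 3.528 − 0.384 = 0.688%.
Difference = 0.252 − (0.688) = -0.436 pp.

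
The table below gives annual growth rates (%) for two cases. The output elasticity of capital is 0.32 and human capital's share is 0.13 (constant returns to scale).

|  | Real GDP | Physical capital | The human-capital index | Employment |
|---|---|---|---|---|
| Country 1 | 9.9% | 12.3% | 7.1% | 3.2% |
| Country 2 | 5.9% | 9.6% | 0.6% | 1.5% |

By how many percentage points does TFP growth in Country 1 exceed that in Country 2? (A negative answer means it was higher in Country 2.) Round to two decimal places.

1.36 percentage points

Labor's share = 1 − 0.32 − 0.13 = 0.55.
Country 1: TFP = 9.9 − 3.936 − 0.923 − 1.76 = 3.281%.
Country 2: TFP = 5.9 − 3.072 − 0.078 − 0.825 = 1.925%.
Difference = 3.281 − (1.925) = 1.356 pp.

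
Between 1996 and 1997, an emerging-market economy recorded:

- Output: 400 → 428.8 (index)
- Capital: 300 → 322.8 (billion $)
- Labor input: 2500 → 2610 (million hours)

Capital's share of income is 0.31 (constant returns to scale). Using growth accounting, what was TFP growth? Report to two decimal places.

1.81%

Output growth = (428.8 − 400) / 400 = 7.2%.
Capital growth = (322.8 − 300) / 300 = 7.6%.
Labor input growth = (2610 − 2500) / 2500 = 4.4%.
Labor's share = 1 − 0.31 = 0.69.
Capital: 0.31 × 7.6 = 2.356 pp.
Labor input: 0.69 × 4.4 = 3.036 pp.
TFP growth = 7.2 − 5.392 = 1.808%.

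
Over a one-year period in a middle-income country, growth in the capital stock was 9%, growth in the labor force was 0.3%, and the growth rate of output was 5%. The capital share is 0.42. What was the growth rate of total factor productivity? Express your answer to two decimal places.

1.05%

Labor's share = 1 − 0.42 = 0.58.
The capital stock: 0.42 × 9 = 3.78 pp.
The labor force: 0.58 × 0.3 = 0.174 pp.
TFP growth = 5 − 3.954 = 1.046%.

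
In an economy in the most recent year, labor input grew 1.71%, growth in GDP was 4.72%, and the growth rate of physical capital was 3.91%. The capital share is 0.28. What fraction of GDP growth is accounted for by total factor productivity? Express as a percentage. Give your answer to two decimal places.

Total factor productivity accounted for 50.72% of growth.

Labor's share = 1 − 0.28 = 0.72.
Physical capital: 0.28 × 3.91 = 1.0948 pp.
Labor input: 0.72 × 1.71 = 1.2312 pp.
TFP growth = 4.72 − 2.326 = 2.394%.
TFP share of growth = 2.394 / 4.72 × 100 = 50.7203%.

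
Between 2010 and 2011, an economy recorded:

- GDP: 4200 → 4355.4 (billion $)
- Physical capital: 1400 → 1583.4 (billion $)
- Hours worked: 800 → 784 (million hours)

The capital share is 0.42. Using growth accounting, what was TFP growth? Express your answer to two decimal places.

GDP growth = (4355.4 − 4200) / 4200 = 3.7%.
Physical capital growth = (1583.4 − 1400) / 1400 = 13.1%.
Hours worked growth = (784 − 800) / 800 = -2%.
Labor's share = 1 − 0.42 = 0.58.
Physical capital: 0.42 × 13.1 = 5.502 pp.
Hours worked: 0.58 × (-2) = -1.16 pp.
TFP growth = 3.7 − 4.342 = -0.642%.

-0.64%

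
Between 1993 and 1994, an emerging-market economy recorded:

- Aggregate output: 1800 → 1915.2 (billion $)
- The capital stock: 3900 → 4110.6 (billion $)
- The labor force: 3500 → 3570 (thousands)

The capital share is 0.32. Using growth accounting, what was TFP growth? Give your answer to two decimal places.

3.31%

Aggregate output growth = (1915.2 − 1800) / 1800 = 6.4%.
The capital stock growth = (4110.6 − 3900) / 3900 = 5.4%.
The labor force growth = (3570 − 3500) / 3500 = 2%.
Labor's share = 1 − 0.32 = 0.68.
The capital stock: 0.32 × 5.4 = 1.728 pp.
The labor force: 0.68 × 2 = 1.36 pp.
TFP growth = 6.4 − 3.088 = 3.312%.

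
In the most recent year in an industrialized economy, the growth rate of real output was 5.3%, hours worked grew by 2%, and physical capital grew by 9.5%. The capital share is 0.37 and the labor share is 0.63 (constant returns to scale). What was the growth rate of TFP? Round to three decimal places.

Labor's share = 1 − 0.37 = 0.63.
Physical capital: 0.37 × 9.5 = 3.515 pp.
Hours worked: 0.63 × 2 = 1.26 pp.
TFP growth = 5.3 − 4.775 = 0.525%.

TFP growth was 0.525%.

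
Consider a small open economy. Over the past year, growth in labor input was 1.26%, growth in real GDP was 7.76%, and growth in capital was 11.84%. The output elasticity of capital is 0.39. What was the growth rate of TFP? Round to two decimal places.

TFP growth was 2.37%.

Labor's share = 1 − 0.39 = 0.61.
Capital: 0.39 × 11.84 = 4.6176 pp.
Labor input: 0.61 × 1.26 = 0.7686 pp.
TFP growth = 7.76 − 5.3862 = 2.3738%.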